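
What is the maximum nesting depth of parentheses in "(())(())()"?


Input: "(())(())()"
Tracking depth:
  Position 0 '(': depth becomes 1
  Position 1 '(': depth becomes 2
  Position 2 ')': depth becomes 1
  Position 3 ')': depth becomes 0
  Position 4 '(': depth becomes 1
  Position 5 '(': depth becomes 2
  Position 6 ')': depth becomes 1
  Position 7 ')': depth becomes 0
  Position 8 '(': depth becomes 1
  Position 9 ')': depth becomes 0
Maximum depth reached: 2

2


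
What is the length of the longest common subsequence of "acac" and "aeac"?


LCS of "acac" and "aeac"
DP table:
           a    e    a    c
      0    0    0    0    0
  a   0    1    1    1    1
  c   0    1    1    1    2
  a   0    1    1    2    2
  c   0    1    1    2    3
LCS length = dp[4][4] = 3

3


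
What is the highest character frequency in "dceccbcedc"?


Input: dceccbcedc
Character counts:
  'b': 1
  'c': 5
  'd': 2
  'e': 2
Maximum frequency: 5

5


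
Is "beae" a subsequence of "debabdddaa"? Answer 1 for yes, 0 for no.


Check if "beae" is a subsequence of "debabdddaa"
Greedy scan:
  Position 0 ('d'): no match needed
  Position 1 ('e'): no match needed
  Position 2 ('b'): matches sub[0] = 'b'
  Position 3 ('a'): no match needed
  Position 4 ('b'): no match needed
  Position 5 ('d'): no match needed
  Position 6 ('d'): no match needed
  Position 7 ('d'): no match needed
  Position 8 ('a'): no match needed
  Position 9 ('a'): no match needed
Only matched 1/4 characters => not a subsequence

0


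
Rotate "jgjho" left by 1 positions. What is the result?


Input: "jgjho", rotate left by 1
First 1 characters: "j"
Remaining characters: "gjho"
Concatenate remaining + first: "gjho" + "j" = "gjhoj"

gjhoj


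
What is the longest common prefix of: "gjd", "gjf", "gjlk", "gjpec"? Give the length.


Words: gjd, gjf, gjlk, gjpec
  Position 0: all 'g' => match
  Position 1: all 'j' => match
  Position 2: ('d', 'f', 'l', 'p') => mismatch, stop
LCP = "gj" (length 2)

2


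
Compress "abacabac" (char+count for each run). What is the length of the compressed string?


Input: abacabac
Runs:
  'a' x 1 => "a1"
  'b' x 1 => "b1"
  'a' x 1 => "a1"
  'c' x 1 => "c1"
  'a' x 1 => "a1"
  'b' x 1 => "b1"
  'a' x 1 => "a1"
  'c' x 1 => "c1"
Compressed: "a1b1a1c1a1b1a1c1"
Compressed length: 16

16


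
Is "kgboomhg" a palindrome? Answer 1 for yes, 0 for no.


Input: kgboomhg
Reversed: ghmoobgk
  Compare pos 0 ('k') with pos 7 ('g'): MISMATCH
  Compare pos 1 ('g') with pos 6 ('h'): MISMATCH
  Compare pos 2 ('b') with pos 5 ('m'): MISMATCH
  Compare pos 3 ('o') with pos 4 ('o'): match
Result: not a palindrome

0


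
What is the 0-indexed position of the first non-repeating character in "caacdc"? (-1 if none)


Input: caacdc
Character frequencies:
  'a': 2
  'c': 3
  'd': 1
Scanning left to right for freq == 1:
  Position 0 ('c'): freq=3, skip
  Position 1 ('a'): freq=2, skip
  Position 2 ('a'): freq=2, skip
  Position 3 ('c'): freq=3, skip
  Position 4 ('d'): unique! => answer = 4

4


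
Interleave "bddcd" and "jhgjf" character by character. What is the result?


Interleaving "bddcd" and "jhgjf":
  Position 0: 'b' from first, 'j' from second => "bj"
  Position 1: 'd' from first, 'h' from second => "dh"
  Position 2: 'd' from first, 'g' from second => "dg"
  Position 3: 'c' from first, 'j' from second => "cj"
  Position 4: 'd' from first, 'f' from second => "df"
Result: bjdhdgcjdf

bjdhdgcjdf


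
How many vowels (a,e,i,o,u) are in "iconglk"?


Input: iconglk
Checking each character:
  'i' at position 0: vowel (running total: 1)
  'c' at position 1: consonant
  'o' at position 2: vowel (running total: 2)
  'n' at position 3: consonant
  'g' at position 4: consonant
  'l' at position 5: consonant
  'k' at position 6: consonant
Total vowels: 2

2


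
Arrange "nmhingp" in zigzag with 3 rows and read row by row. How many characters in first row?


Zigzag "nmhingp" into 3 rows:
Placing characters:
  'n' => row 0
  'm' => row 1
  'h' => row 2
  'i' => row 1
  'n' => row 0
  'g' => row 1
  'p' => row 2
Rows:
  Row 0: "nn"
  Row 1: "mig"
  Row 2: "hp"
First row length: 2

2


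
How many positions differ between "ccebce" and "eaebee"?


Comparing "ccebce" and "eaebee" position by position:
  Position 0: 'c' vs 'e' => DIFFER
  Position 1: 'c' vs 'a' => DIFFER
  Position 2: 'e' vs 'e' => same
  Position 3: 'b' vs 'b' => same
  Position 4: 'c' vs 'e' => DIFFER
  Position 5: 'e' vs 'e' => same
Positions that differ: 3

3


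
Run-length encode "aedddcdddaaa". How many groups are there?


Input: aedddcdddaaa
Scanning for consecutive runs:
  Group 1: 'a' x 1 (positions 0-0)
  Group 2: 'e' x 1 (positions 1-1)
  Group 3: 'd' x 3 (positions 2-4)
  Group 4: 'c' x 1 (positions 5-5)
  Group 5: 'd' x 3 (positions 6-8)
  Group 6: 'a' x 3 (positions 9-11)
Total groups: 6

6


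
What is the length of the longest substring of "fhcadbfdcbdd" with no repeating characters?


Input: "fhcadbfdcbdd"
Sliding window (track last position of each char):
  Position 0 ('f'): window [0,0] length 1 -- new best
  Position 1 ('h'): window [0,1] length 2 -- new best
  Position 2 ('c'): window [0,2] length 3 -- new best
  Position 3 ('a'): window [0,3] length 4 -- new best
  Position 4 ('d'): window [0,4] length 5 -- new best
  Position 5 ('b'): window [0,5] length 6 -- new best
  Position 6 ('f'): repeat (last at 0), move window start to 1
  Position 6 ('f'): window [1,6] length 6
  Position 7 ('d'): repeat (last at 4), move window start to 5
  Position 7 ('d'): window [5,7] length 3
  Position 8 ('c'): window [5,8] length 4
  Position 9 ('b'): repeat (last at 5), move window start to 6
  Position 9 ('b'): window [6,9] length 4
  Position 10 ('d'): repeat (last at 7), move window start to 8
  Position 10 ('d'): window [8,10] length 3
  Position 11 ('d'): repeat (last at 10), move window start to 11
  Position 11 ('d'): window [11,11] length 1
Longest substring with no repeats: "fhcadb" with length 6

6


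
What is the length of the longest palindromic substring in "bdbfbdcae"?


Input: "bdbfbdcae"
Checking substrings for palindromes:
  [1:6] "dbfbd" (len 5) => palindrome
  [0:3] "bdb" (len 3) => palindrome
  [2:5] "bfb" (len 3) => palindrome
Longest palindromic substring: "dbfbd" with length 5

5


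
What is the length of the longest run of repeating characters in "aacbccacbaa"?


Input: "aacbccacbaa"
Scanning for longest run:
  Position 1 ('a'): continues run of 'a', length=2
  Position 2 ('c'): new char, reset run to 1
  Position 3 ('b'): new char, reset run to 1
  Position 4 ('c'): new char, reset run to 1
  Position 5 ('c'): continues run of 'c', length=2
  Position 6 ('a'): new char, reset run to 1
  Position 7 ('c'): new char, reset run to 1
  Position 8 ('b'): new char, reset run to 1
  Position 9 ('a'): new char, reset run to 1
  Position 10 ('a'): continues run of 'a', length=2
Longest run: 'a' with length 2

2


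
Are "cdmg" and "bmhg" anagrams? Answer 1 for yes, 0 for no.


Strings: "cdmg", "bmhg"
Sorted first:  cdgm
Sorted second: bghm
Differ at position 0: 'c' vs 'b' => not anagrams

0


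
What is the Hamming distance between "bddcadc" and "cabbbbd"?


Comparing "bddcadc" and "cabbbbd" position by position:
  Position 0: 'b' vs 'c' => differ
  Position 1: 'd' vs 'a' => differ
  Position 2: 'd' vs 'b' => differ
  Position 3: 'c' vs 'b' => differ
  Position 4: 'a' vs 'b' => differ
  Position 5: 'd' vs 'b' => differ
  Position 6: 'c' vs 'd' => differ
Total differences (Hamming distance): 7

7


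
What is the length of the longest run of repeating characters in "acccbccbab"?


Input: "acccbccbab"
Scanning for longest run:
  Position 1 ('c'): new char, reset run to 1
  Position 2 ('c'): continues run of 'c', length=2
  Position 3 ('c'): continues run of 'c', length=3
  Position 4 ('b'): new char, reset run to 1
  Position 5 ('c'): new char, reset run to 1
  Position 6 ('c'): continues run of 'c', length=2
  Position 7 ('b'): new char, reset run to 1
  Position 8 ('a'): new char, reset run to 1
  Position 9 ('b'): new char, reset run to 1
Longest run: 'c' with length 3

3


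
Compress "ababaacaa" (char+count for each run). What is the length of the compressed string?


Input: ababaacaa
Runs:
  'a' x 1 => "a1"
  'b' x 1 => "b1"
  'a' x 1 => "a1"
  'b' x 1 => "b1"
  'a' x 2 => "a2"
  'c' x 1 => "c1"
  'a' x 2 => "a2"
Compressed: "a1b1a1b1a2c1a2"
Compressed length: 14

14


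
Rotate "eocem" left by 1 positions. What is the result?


Input: "eocem", rotate left by 1
First 1 characters: "e"
Remaining characters: "ocem"
Concatenate remaining + first: "ocem" + "e" = "oceme"

oceme


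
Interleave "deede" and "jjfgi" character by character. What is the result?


Interleaving "deede" and "jjfgi":
  Position 0: 'd' from first, 'j' from second => "dj"
  Position 1: 'e' from first, 'j' from second => "ej"
  Position 2: 'e' from first, 'f' from second => "ef"
  Position 3: 'd' from first, 'g' from second => "dg"
  Position 4: 'e' from first, 'i' from second => "ei"
Result: djejefdgei

djejefdgei


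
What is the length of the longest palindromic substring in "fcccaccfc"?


Input: "fcccaccfc"
Checking substrings for palindromes:
  [2:7] "ccacc" (len 5) => palindrome
  [1:4] "ccc" (len 3) => palindrome
  [3:6] "cac" (len 3) => palindrome
  [6:9] "cfc" (len 3) => palindrome
  [1:3] "cc" (len 2) => palindrome
  [2:4] "cc" (len 2) => palindrome
Longest palindromic substring: "ccacc" with length 5

5


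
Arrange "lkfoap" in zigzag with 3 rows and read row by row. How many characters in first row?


Zigzag "lkfoap" into 3 rows:
Placing characters:
  'l' => row 0
  'k' => row 1
  'f' => row 2
  'o' => row 1
  'a' => row 0
  'p' => row 1
Rows:
  Row 0: "la"
  Row 1: "kop"
  Row 2: "f"
First row length: 2

2


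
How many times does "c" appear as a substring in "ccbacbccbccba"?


Searching for "c" in "ccbacbccbccba"
Scanning each position:
  Position 0: "c" => MATCH
  Position 1: "c" => MATCH
  Position 2: "b" => no
  Position 3: "a" => no
  Position 4: "c" => MATCH
  Position 5: "b" => no
  Position 6: "c" => MATCH
  Position 7: "c" => MATCH
  Position 8: "b" => no
  Position 9: "c" => MATCH
  Position 10: "c" => MATCH
  Position 11: "b" => no
  Position 12: "a" => no
Total occurrences: 7

7


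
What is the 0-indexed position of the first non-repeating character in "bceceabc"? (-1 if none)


Input: bceceabc
Character frequencies:
  'a': 1
  'b': 2
  'c': 3
  'e': 2
Scanning left to right for freq == 1:
  Position 0 ('b'): freq=2, skip
  Position 1 ('c'): freq=3, skip
  Position 2 ('e'): freq=2, skip
  Position 3 ('c'): freq=3, skip
  Position 4 ('e'): freq=2, skip
  Position 5 ('a'): unique! => answer = 5

5


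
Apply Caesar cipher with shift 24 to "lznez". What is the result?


Caesar cipher: shift "lznez" by 24
  'l' (pos 11) + 24 = pos 9 = 'j'
  'z' (pos 25) + 24 = pos 23 = 'x'
  'n' (pos 13) + 24 = pos 11 = 'l'
  'e' (pos 4) + 24 = pos 2 = 'c'
  'z' (pos 25) + 24 = pos 23 = 'x'
Result: jxlcx

jxlcx


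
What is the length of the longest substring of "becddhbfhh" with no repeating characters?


Input: "becddhbfhh"
Sliding window (track last position of each char):
  Position 0 ('b'): window [0,0] length 1 -- new best
  Position 1 ('e'): window [0,1] length 2 -- new best
  Position 2 ('c'): window [0,2] length 3 -- new best
  Position 3 ('d'): window [0,3] length 4 -- new best
  Position 4 ('d'): repeat (last at 3), move window start to 4
  Position 4 ('d'): window [4,4] length 1
  Position 5 ('h'): window [4,5] length 2
  Position 6 ('b'): window [4,6] length 3
  Position 7 ('f'): window [4,7] length 4
  Position 8 ('h'): repeat (last at 5), move window start to 6
  Position 8 ('h'): window [6,8] length 3
  Position 9 ('h'): repeat (last at 8), move window start to 9
  Position 9 ('h'): window [9,9] length 1
Longest substring with no repeats: "becd" with length 4

4


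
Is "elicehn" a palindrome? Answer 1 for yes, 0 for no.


Input: elicehn
Reversed: nhecile
  Compare pos 0 ('e') with pos 6 ('n'): MISMATCH
  Compare pos 1 ('l') with pos 5 ('h'): MISMATCH
  Compare pos 2 ('i') with pos 4 ('e'): MISMATCH
Result: not a palindrome

0


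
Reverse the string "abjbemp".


Input: abjbemp
Reading characters right to left:
  Position 6: 'p'
  Position 5: 'm'
  Position 4: 'e'
  Position 3: 'b'
  Position 2: 'j'
  Position 1: 'b'
  Position 0: 'a'
Reversed: pmebjba

pmebjba


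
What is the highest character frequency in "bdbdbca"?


Input: bdbdbca
Character counts:
  'a': 1
  'b': 3
  'c': 1
  'd': 2
Maximum frequency: 3

3


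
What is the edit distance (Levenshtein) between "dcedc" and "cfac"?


Computing edit distance: "dcedc" -> "cfac"
DP table:
           c    f    a    c
      0    1    2    3    4
  d   1    1    2    3    4
  c   2    1    2    3    3
  e   3    2    2    3    4
  d   4    3    3    3    4
  c   5    4    4    4    3
Edit distance = dp[5][4] = 3

3


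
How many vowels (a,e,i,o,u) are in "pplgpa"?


Input: pplgpa
Checking each character:
  'p' at position 0: consonant
  'p' at position 1: consonant
  'l' at position 2: consonant
  'g' at position 3: consonant
  'p' at position 4: consonant
  'a' at position 5: vowel (running total: 1)
Total vowels: 1

1


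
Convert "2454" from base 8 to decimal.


Input: "2454" in base 8
Positional expansion:
  Digit '2' (value 2) x 8^3 = 1024
  Digit '4' (value 4) x 8^2 = 256
  Digit '5' (value 5) x 8^1 = 40
  Digit '4' (value 4) x 8^0 = 4
Sum = 1324

1324


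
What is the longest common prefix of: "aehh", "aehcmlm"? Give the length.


Words: aehh, aehcmlm
  Position 0: all 'a' => match
  Position 1: all 'e' => match
  Position 2: all 'h' => match
  Position 3: ('h', 'c') => mismatch, stop
LCP = "aeh" (length 3)

3


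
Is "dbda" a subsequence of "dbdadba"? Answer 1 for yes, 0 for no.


Check if "dbda" is a subsequence of "dbdadba"
Greedy scan:
  Position 0 ('d'): matches sub[0] = 'd'
  Position 1 ('b'): matches sub[1] = 'b'
  Position 2 ('d'): matches sub[2] = 'd'
  Position 3 ('a'): matches sub[3] = 'a'
  Position 4 ('d'): no match needed
  Position 5 ('b'): no match needed
  Position 6 ('a'): no match needed
All 4 characters matched => is a subsequence

1


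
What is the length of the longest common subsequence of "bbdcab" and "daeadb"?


LCS of "bbdcab" and "daeadb"
DP table:
           d    a    e    a    d    b
      0    0    0    0    0    0    0
  b   0    0    0    0    0    0    1
  b   0    0    0    0    0    0    1
  d   0    1    1    1    1    1    1
  c   0    1    1    1    1    1    1
  a   0    1    2    2    2    2    2
  b   0    1    2    2    2    2    3
LCS length = dp[6][6] = 3

3


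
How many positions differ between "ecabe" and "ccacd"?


Comparing "ecabe" and "ccacd" position by position:
  Position 0: 'e' vs 'c' => DIFFER
  Position 1: 'c' vs 'c' => same
  Position 2: 'a' vs 'a' => same
  Position 3: 'b' vs 'c' => DIFFER
  Position 4: 'e' vs 'd' => DIFFER
Positions that differ: 3

3


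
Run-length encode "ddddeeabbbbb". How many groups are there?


Input: ddddeeabbbbb
Scanning for consecutive runs:
  Group 1: 'd' x 4 (positions 0-3)
  Group 2: 'e' x 2 (positions 4-5)
  Group 3: 'a' x 1 (positions 6-6)
  Group 4: 'b' x 5 (positions 7-11)
Total groups: 4

4


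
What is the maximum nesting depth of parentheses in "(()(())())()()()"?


Input: "(()(())())()()()"
Tracking depth:
  Position 0 '(': depth becomes 1
  Position 1 '(': depth becomes 2
  Position 2 ')': depth becomes 1
  Position 3 '(': depth becomes 2
  Position 4 '(': depth becomes 3
  Position 5 ')': depth becomes 2
  Position 6 ')': depth becomes 1
  Position 7 '(': depth becomes 2
  Position 8 ')': depth becomes 1
  Position 9 ')': depth becomes 0
  Position 10 '(': depth becomes 1
  Position 11 ')': depth becomes 0
  Position 12 '(': depth becomes 1
  Position 13 ')': depth becomes 0
  Position 14 '(': depth becomes 1
  Position 15 ')': depth becomes 0
Maximum depth reached: 3

3


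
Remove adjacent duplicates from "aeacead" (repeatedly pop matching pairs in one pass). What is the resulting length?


Input: aeacead
Stack-based adjacent duplicate removal:
  Read 'a': push. Stack: a
  Read 'e': push. Stack: ae
  Read 'a': push. Stack: aea
  Read 'c': push. Stack: aeac
  Read 'e': push. Stack: aeace
  Read 'a': push. Stack: aeacea
  Read 'd': push. Stack: aeacead
Final stack: "aeacead" (length 7)

7


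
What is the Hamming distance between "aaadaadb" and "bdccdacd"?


Comparing "aaadaadb" and "bdccdacd" position by position:
  Position 0: 'a' vs 'b' => differ
  Position 1: 'a' vs 'd' => differ
  Position 2: 'a' vs 'c' => differ
  Position 3: 'd' vs 'c' => differ
  Position 4: 'a' vs 'd' => differ
  Position 5: 'a' vs 'a' => same
  Position 6: 'd' vs 'c' => differ
  Position 7: 'b' vs 'd' => differ
Total differences (Hamming distance): 7

7


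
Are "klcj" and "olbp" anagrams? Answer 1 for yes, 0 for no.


Strings: "klcj", "olbp"
Sorted first:  cjkl
Sorted second: blop
Differ at position 0: 'c' vs 'b' => not anagrams

0


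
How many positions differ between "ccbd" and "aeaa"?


Comparing "ccbd" and "aeaa" position by position:
  Position 0: 'c' vs 'a' => DIFFER
  Position 1: 'c' vs 'e' => DIFFER
  Position 2: 'b' vs 'a' => DIFFER
  Position 3: 'd' vs 'a' => DIFFER
Positions that differ: 4

4


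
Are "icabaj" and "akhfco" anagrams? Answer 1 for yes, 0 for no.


Strings: "icabaj", "akhfco"
Sorted first:  aabcij
Sorted second: acfhko
Differ at position 1: 'a' vs 'c' => not anagrams

0


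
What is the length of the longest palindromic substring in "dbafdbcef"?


Input: "dbafdbcef"
Checking substrings for palindromes:
  No multi-char palindromic substrings found
Longest palindromic substring: "d" with length 1

1


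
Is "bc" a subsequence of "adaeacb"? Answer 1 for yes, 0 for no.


Check if "bc" is a subsequence of "adaeacb"
Greedy scan:
  Position 0 ('a'): no match needed
  Position 1 ('d'): no match needed
  Position 2 ('a'): no match needed
  Position 3 ('e'): no match needed
  Position 4 ('a'): no match needed
  Position 5 ('c'): no match needed
  Position 6 ('b'): matches sub[0] = 'b'
Only matched 1/2 characters => not a subsequence

0


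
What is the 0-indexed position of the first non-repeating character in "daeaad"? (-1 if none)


Input: daeaad
Character frequencies:
  'a': 3
  'd': 2
  'e': 1
Scanning left to right for freq == 1:
  Position 0 ('d'): freq=2, skip
  Position 1 ('a'): freq=3, skip
  Position 2 ('e'): unique! => answer = 2

2


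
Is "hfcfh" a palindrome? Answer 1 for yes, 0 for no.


Input: hfcfh
Reversed: hfcfh
  Compare pos 0 ('h') with pos 4 ('h'): match
  Compare pos 1 ('f') with pos 3 ('f'): match
Result: palindrome

1


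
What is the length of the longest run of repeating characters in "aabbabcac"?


Input: "aabbabcac"
Scanning for longest run:
  Position 1 ('a'): continues run of 'a', length=2
  Position 2 ('b'): new char, reset run to 1
  Position 3 ('b'): continues run of 'b', length=2
  Position 4 ('a'): new char, reset run to 1
  Position 5 ('b'): new char, reset run to 1
  Position 6 ('c'): new char, reset run to 1
  Position 7 ('a'): new char, reset run to 1
  Position 8 ('c'): new char, reset run to 1
Longest run: 'a' with length 2

2


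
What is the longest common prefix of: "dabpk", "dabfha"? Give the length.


Words: dabpk, dabfha
  Position 0: all 'd' => match
  Position 1: all 'a' => match
  Position 2: all 'b' => match
  Position 3: ('p', 'f') => mismatch, stop
LCP = "dab" (length 3)

3


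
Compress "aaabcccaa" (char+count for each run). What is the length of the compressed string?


Input: aaabcccaa
Runs:
  'a' x 3 => "a3"
  'b' x 1 => "b1"
  'c' x 3 => "c3"
  'a' x 2 => "a2"
Compressed: "a3b1c3a2"
Compressed length: 8

8


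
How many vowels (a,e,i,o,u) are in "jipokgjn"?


Input: jipokgjn
Checking each character:
  'j' at position 0: consonant
  'i' at position 1: vowel (running total: 1)
  'p' at position 2: consonant
  'o' at position 3: vowel (running total: 2)
  'k' at position 4: consonant
  'g' at position 5: consonant
  'j' at position 6: consonant
  'n' at position 7: consonant
Total vowels: 2

2


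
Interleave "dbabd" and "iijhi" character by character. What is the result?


Interleaving "dbabd" and "iijhi":
  Position 0: 'd' from first, 'i' from second => "di"
  Position 1: 'b' from first, 'i' from second => "bi"
  Position 2: 'a' from first, 'j' from second => "aj"
  Position 3: 'b' from first, 'h' from second => "bh"
  Position 4: 'd' from first, 'i' from second => "di"
Result: dibiajbhdi

dibiajbhdi


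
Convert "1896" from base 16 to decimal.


Input: "1896" in base 16
Positional expansion:
  Digit '1' (value 1) x 16^3 = 4096
  Digit '8' (value 8) x 16^2 = 2048
  Digit '9' (value 9) x 16^1 = 144
  Digit '6' (value 6) x 16^0 = 6
Sum = 6294

6294


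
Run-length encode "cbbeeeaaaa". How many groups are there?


Input: cbbeeeaaaa
Scanning for consecutive runs:
  Group 1: 'c' x 1 (positions 0-0)
  Group 2: 'b' x 2 (positions 1-2)
  Group 3: 'e' x 3 (positions 3-5)
  Group 4: 'a' x 4 (positions 6-9)
Total groups: 4

4


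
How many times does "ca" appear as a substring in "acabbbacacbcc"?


Searching for "ca" in "acabbbacacbcc"
Scanning each position:
  Position 0: "ac" => no
  Position 1: "ca" => MATCH
  Position 2: "ab" => no
  Position 3: "bb" => no
  Position 4: "bb" => no
  Position 5: "ba" => no
  Position 6: "ac" => no
  Position 7: "ca" => MATCH
  Position 8: "ac" => no
  Position 9: "cb" => no
  Position 10: "bc" => no
  Position 11: "cc" => no
Total occurrences: 2

2


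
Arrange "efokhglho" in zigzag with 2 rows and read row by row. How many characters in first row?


Zigzag "efokhglho" into 2 rows:
Placing characters:
  'e' => row 0
  'f' => row 1
  'o' => row 0
  'k' => row 1
  'h' => row 0
  'g' => row 1
  'l' => row 0
  'h' => row 1
  'o' => row 0
Rows:
  Row 0: "eohlo"
  Row 1: "fkgh"
First row length: 5

5


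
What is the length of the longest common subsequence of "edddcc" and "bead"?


LCS of "edddcc" and "bead"
DP table:
           b    e    a    d
      0    0    0    0    0
  e   0    0    1    1    1
  d   0    0    1    1    2
  d   0    0    1    1    2
  d   0    0    1    1    2
  c   0    0    1    1    2
  c   0    0    1    1    2
LCS length = dp[6][4] = 2

2


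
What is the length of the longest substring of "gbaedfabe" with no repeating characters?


Input: "gbaedfabe"
Sliding window (track last position of each char):
  Position 0 ('g'): window [0,0] length 1 -- new best
  Position 1 ('b'): window [0,1] length 2 -- new best
  Position 2 ('a'): window [0,2] length 3 -- new best
  Position 3 ('e'): window [0,3] length 4 -- new best
  Position 4 ('d'): window [0,4] length 5 -- new best
  Position 5 ('f'): window [0,5] length 6 -- new best
  Position 6 ('a'): repeat (last at 2), move window start to 3
  Position 6 ('a'): window [3,6] length 4
  Position 7 ('b'): window [3,7] length 5
  Position 8 ('e'): repeat (last at 3), move window start to 4
  Position 8 ('e'): window [4,8] length 5
Longest substring with no repeats: "gbaedf" with length 6

6


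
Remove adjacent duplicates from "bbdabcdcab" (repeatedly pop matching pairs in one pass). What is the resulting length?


Input: bbdabcdcab
Stack-based adjacent duplicate removal:
  Read 'b': push. Stack: b
  Read 'b': matches stack top 'b' => pop. Stack: (empty)
  Read 'd': push. Stack: d
  Read 'a': push. Stack: da
  Read 'b': push. Stack: dab
  Read 'c': push. Stack: dabc
  Read 'd': push. Stack: dabcd
  Read 'c': push. Stack: dabcdc
  Read 'a': push. Stack: dabcdca
  Read 'b': push. Stack: dabcdcab
Final stack: "dabcdcab" (length 8)

8


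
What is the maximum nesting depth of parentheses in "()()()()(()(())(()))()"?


Input: "()()()()(()(())(()))()"
Tracking depth:
  Position 0 '(': depth becomes 1
  Position 1 ')': depth becomes 0
  Position 2 '(': depth becomes 1
  Position 3 ')': depth becomes 0
  Position 4 '(': depth becomes 1
  Position 5 ')': depth becomes 0
  Position 6 '(': depth becomes 1
  Position 7 ')': depth becomes 0
  Position 8 '(': depth becomes 1
  Position 9 '(': depth becomes 2
  Position 10 ')': depth becomes 1
  Position 11 '(': depth becomes 2
  Position 12 '(': depth becomes 3
  Position 13 ')': depth becomes 2
  Position 14 ')': depth becomes 1
  Position 15 '(': depth becomes 2
  Position 16 '(': depth becomes 3
  Position 17 ')': depth becomes 2
  Position 18 ')': depth becomes 1
  Position 19 ')': depth becomes 0
  Position 20 '(': depth becomes 1
  Position 21 ')': depth becomes 0
Maximum depth reached: 3

3


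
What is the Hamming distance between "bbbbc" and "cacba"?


Comparing "bbbbc" and "cacba" position by position:
  Position 0: 'b' vs 'c' => differ
  Position 1: 'b' vs 'a' => differ
  Position 2: 'b' vs 'c' => differ
  Position 3: 'b' vs 'b' => same
  Position 4: 'c' vs 'a' => differ
Total differences (Hamming distance): 4

4


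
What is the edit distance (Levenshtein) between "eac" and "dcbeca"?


Computing edit distance: "eac" -> "dcbeca"
DP table:
           d    c    b    e    c    a
      0    1    2    3    4    5    6
  e   1    1    2    3    3    4    5
  a   2    2    2    3    4    4    4
  c   3    3    2    3    4    4    5
Edit distance = dp[3][6] = 5

5


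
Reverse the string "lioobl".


Input: lioobl
Reading characters right to left:
  Position 5: 'l'
  Position 4: 'b'
  Position 3: 'o'
  Position 2: 'o'
  Position 1: 'i'
  Position 0: 'l'
Reversed: lbooil

lbooil


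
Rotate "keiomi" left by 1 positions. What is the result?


Input: "keiomi", rotate left by 1
First 1 characters: "k"
Remaining characters: "eiomi"
Concatenate remaining + first: "eiomi" + "k" = "eiomik"

eiomik


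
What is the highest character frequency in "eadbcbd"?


Input: eadbcbd
Character counts:
  'a': 1
  'b': 2
  'c': 1
  'd': 2
  'e': 1
Maximum frequency: 2

2


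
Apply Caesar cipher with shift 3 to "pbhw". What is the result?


Caesar cipher: shift "pbhw" by 3
  'p' (pos 15) + 3 = pos 18 = 's'
  'b' (pos 1) + 3 = pos 4 = 'e'
  'h' (pos 7) + 3 = pos 10 = 'k'
  'w' (pos 22) + 3 = pos 25 = 'z'
Result: sekz

sekz


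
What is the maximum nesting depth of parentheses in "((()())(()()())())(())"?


Input: "((()())(()()())())(())"
Tracking depth:
  Position 0 '(': depth becomes 1
  Position 1 '(': depth becomes 2
  Position 2 '(': depth becomes 3
  Position 3 ')': depth becomes 2
  Position 4 '(': depth becomes 3
  Position 5 ')': depth becomes 2
  Position 6 ')': depth becomes 1
  Position 7 '(': depth becomes 2
  Position 8 '(': depth becomes 3
  Position 9 ')': depth becomes 2
  Position 10 '(': depth becomes 3
  Position 11 ')': depth becomes 2
  Position 12 '(': depth becomes 3
  Position 13 ')': depth becomes 2
  Position 14 ')': depth becomes 1
  Position 15 '(': depth becomes 2
  Position 16 ')': depth becomes 1
  Position 17 ')': depth becomes 0
  Position 18 '(': depth becomes 1
  Position 19 '(': depth becomes 2
  Position 20 ')': depth becomes 1
  Position 21 ')': depth becomes 0
Maximum depth reached: 3

3


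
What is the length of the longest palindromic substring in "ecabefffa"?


Input: "ecabefffa"
Checking substrings for palindromes:
  [5:8] "fff" (len 3) => palindrome
  [5:7] "ff" (len 2) => palindrome
  [6:8] "ff" (len 2) => palindrome
Longest palindromic substring: "fff" with length 3

3


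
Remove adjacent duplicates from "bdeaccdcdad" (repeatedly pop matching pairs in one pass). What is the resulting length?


Input: bdeaccdcdad
Stack-based adjacent duplicate removal:
  Read 'b': push. Stack: b
  Read 'd': push. Stack: bd
  Read 'e': push. Stack: bde
  Read 'a': push. Stack: bdea
  Read 'c': push. Stack: bdeac
  Read 'c': matches stack top 'c' => pop. Stack: bdea
  Read 'd': push. Stack: bdead
  Read 'c': push. Stack: bdeadc
  Read 'd': push. Stack: bdeadcd
  Read 'a': push. Stack: bdeadcda
  Read 'd': push. Stack: bdeadcdad
Final stack: "bdeadcdad" (length 9)

9


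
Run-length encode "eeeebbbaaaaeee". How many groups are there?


Input: eeeebbbaaaaeee
Scanning for consecutive runs:
  Group 1: 'e' x 4 (positions 0-3)
  Group 2: 'b' x 3 (positions 4-6)
  Group 3: 'a' x 4 (positions 7-10)
  Group 4: 'e' x 3 (positions 11-13)
Total groups: 4

4


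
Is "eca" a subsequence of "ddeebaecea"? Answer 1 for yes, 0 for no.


Check if "eca" is a subsequence of "ddeebaecea"
Greedy scan:
  Position 0 ('d'): no match needed
  Position 1 ('d'): no match needed
  Position 2 ('e'): matches sub[0] = 'e'
  Position 3 ('e'): no match needed
  Position 4 ('b'): no match needed
  Position 5 ('a'): no match needed
  Position 6 ('e'): no match needed
  Position 7 ('c'): matches sub[1] = 'c'
  Position 8 ('e'): no match needed
  Position 9 ('a'): matches sub[2] = 'a'
All 3 characters matched => is a subsequence

1


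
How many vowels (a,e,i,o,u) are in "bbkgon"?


Input: bbkgon
Checking each character:
  'b' at position 0: consonant
  'b' at position 1: consonant
  'k' at position 2: consonant
  'g' at position 3: consonant
  'o' at position 4: vowel (running total: 1)
  'n' at position 5: consonant
Total vowels: 1

1


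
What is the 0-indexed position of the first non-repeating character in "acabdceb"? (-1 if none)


Input: acabdceb
Character frequencies:
  'a': 2
  'b': 2
  'c': 2
  'd': 1
  'e': 1
Scanning left to right for freq == 1:
  Position 0 ('a'): freq=2, skip
  Position 1 ('c'): freq=2, skip
  Position 2 ('a'): freq=2, skip
  Position 3 ('b'): freq=2, skip
  Position 4 ('d'): unique! => answer = 4

4


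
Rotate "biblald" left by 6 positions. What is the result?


Input: "biblald", rotate left by 6
First 6 characters: "biblal"
Remaining characters: "d"
Concatenate remaining + first: "d" + "biblal" = "dbiblal"

dbiblal


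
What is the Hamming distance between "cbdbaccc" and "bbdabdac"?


Comparing "cbdbaccc" and "bbdabdac" position by position:
  Position 0: 'c' vs 'b' => differ
  Position 1: 'b' vs 'b' => same
  Position 2: 'd' vs 'd' => same
  Position 3: 'b' vs 'a' => differ
  Position 4: 'a' vs 'b' => differ
  Position 5: 'c' vs 'd' => differ
  Position 6: 'c' vs 'a' => differ
  Position 7: 'c' vs 'c' => same
Total differences (Hamming distance): 5

5


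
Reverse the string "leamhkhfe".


Input: leamhkhfe
Reading characters right to left:
  Position 8: 'e'
  Position 7: 'f'
  Position 6: 'h'
  Position 5: 'k'
  Position 4: 'h'
  Position 3: 'm'
  Position 2: 'a'
  Position 1: 'e'
  Position 0: 'l'
Reversed: efhkhmael

efhkhmael


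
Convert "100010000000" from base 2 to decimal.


Input: "100010000000" in base 2
Positional expansion:
  Digit '1' (value 1) x 2^11 = 2048
  Digit '0' (value 0) x 2^10 = 0
  Digit '0' (value 0) x 2^9 = 0
  Digit '0' (value 0) x 2^8 = 0
  Digit '1' (value 1) x 2^7 = 128
  Digit '0' (value 0) x 2^6 = 0
  Digit '0' (value 0) x 2^5 = 0
  Digit '0' (value 0) x 2^4 = 0
  Digit '0' (value 0) x 2^3 = 0
  Digit '0' (value 0) x 2^2 = 0
  Digit '0' (value 0) x 2^1 = 0
  Digit '0' (value 0) x 2^0 = 0
Sum = 2176

2176


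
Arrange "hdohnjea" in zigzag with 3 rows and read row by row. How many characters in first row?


Zigzag "hdohnjea" into 3 rows:
Placing characters:
  'h' => row 0
  'd' => row 1
  'o' => row 2
  'h' => row 1
  'n' => row 0
  'j' => row 1
  'e' => row 2
  'a' => row 1
Rows:
  Row 0: "hn"
  Row 1: "dhja"
  Row 2: "oe"
First row length: 2

2


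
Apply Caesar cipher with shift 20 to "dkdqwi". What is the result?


Caesar cipher: shift "dkdqwi" by 20
  'd' (pos 3) + 20 = pos 23 = 'x'
  'k' (pos 10) + 20 = pos 4 = 'e'
  'd' (pos 3) + 20 = pos 23 = 'x'
  'q' (pos 16) + 20 = pos 10 = 'k'
  'w' (pos 22) + 20 = pos 16 = 'q'
  'i' (pos 8) + 20 = pos 2 = 'c'
Result: xexkqc

xexkqc


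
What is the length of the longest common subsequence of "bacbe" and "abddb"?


LCS of "bacbe" and "abddb"
DP table:
           a    b    d    d    b
      0    0    0    0    0    0
  b   0    0    1    1    1    1
  a   0    1    1    1    1    1
  c   0    1    1    1    1    1
  b   0    1    2    2    2    2
  e   0    1    2    2    2    2
LCS length = dp[5][5] = 2

2


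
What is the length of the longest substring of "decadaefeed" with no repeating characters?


Input: "decadaefeed"
Sliding window (track last position of each char):
  Position 0 ('d'): window [0,0] length 1 -- new best
  Position 1 ('e'): window [0,1] length 2 -- new best
  Position 2 ('c'): window [0,2] length 3 -- new best
  Position 3 ('a'): window [0,3] length 4 -- new best
  Position 4 ('d'): repeat (last at 0), move window start to 1
  Position 4 ('d'): window [1,4] length 4
  Position 5 ('a'): repeat (last at 3), move window start to 4
  Position 5 ('a'): window [4,5] length 2
  Position 6 ('e'): window [4,6] length 3
  Position 7 ('f'): window [4,7] length 4
  Position 8 ('e'): repeat (last at 6), move window start to 7
  Position 8 ('e'): window [7,8] length 2
  Position 9 ('e'): repeat (last at 8), move window start to 9
  Position 9 ('e'): window [9,9] length 1
  Position 10 ('d'): window [9,10] length 2
Longest substring with no repeats: "deca" with length 4

4


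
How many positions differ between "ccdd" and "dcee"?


Comparing "ccdd" and "dcee" position by position:
  Position 0: 'c' vs 'd' => DIFFER
  Position 1: 'c' vs 'c' => same
  Position 2: 'd' vs 'e' => DIFFER
  Position 3: 'd' vs 'e' => DIFFER
Positions that differ: 3

3


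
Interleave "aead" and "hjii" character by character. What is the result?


Interleaving "aead" and "hjii":
  Position 0: 'a' from first, 'h' from second => "ah"
  Position 1: 'e' from first, 'j' from second => "ej"
  Position 2: 'a' from first, 'i' from second => "ai"
  Position 3: 'd' from first, 'i' from second => "di"
Result: ahejaidi

ahejaidi


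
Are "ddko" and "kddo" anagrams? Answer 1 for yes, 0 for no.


Strings: "ddko", "kddo"
Sorted first:  ddko
Sorted second: ddko
Sorted forms match => anagrams

1


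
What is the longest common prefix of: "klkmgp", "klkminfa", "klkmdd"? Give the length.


Words: klkmgp, klkminfa, klkmdd
  Position 0: all 'k' => match
  Position 1: all 'l' => match
  Position 2: all 'k' => match
  Position 3: all 'm' => match
  Position 4: ('g', 'i', 'd') => mismatch, stop
LCP = "klkm" (length 4)

4


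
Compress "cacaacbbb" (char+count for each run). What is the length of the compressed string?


Input: cacaacbbb
Runs:
  'c' x 1 => "c1"
  'a' x 1 => "a1"
  'c' x 1 => "c1"
  'a' x 2 => "a2"
  'c' x 1 => "c1"
  'b' x 3 => "b3"
Compressed: "c1a1c1a2c1b3"
Compressed length: 12

12


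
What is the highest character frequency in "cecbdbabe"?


Input: cecbdbabe
Character counts:
  'a': 1
  'b': 3
  'c': 2
  'd': 1
  'e': 2
Maximum frequency: 3

3


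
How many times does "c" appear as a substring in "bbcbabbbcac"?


Searching for "c" in "bbcbabbbcac"
Scanning each position:
  Position 0: "b" => no
  Position 1: "b" => no
  Position 2: "c" => MATCH
  Position 3: "b" => no
  Position 4: "a" => no
  Position 5: "b" => no
  Position 6: "b" => no
  Position 7: "b" => no
  Position 8: "c" => MATCH
  Position 9: "a" => no
  Position 10: "c" => MATCH
Total occurrences: 3

3


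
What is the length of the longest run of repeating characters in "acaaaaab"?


Input: "acaaaaab"
Scanning for longest run:
  Position 1 ('c'): new char, reset run to 1
  Position 2 ('a'): new char, reset run to 1
  Position 3 ('a'): continues run of 'a', length=2
  Position 4 ('a'): continues run of 'a', length=3
  Position 5 ('a'): continues run of 'a', length=4
  Position 6 ('a'): continues run of 'a', length=5
  Position 7 ('b'): new char, reset run to 1
Longest run: 'a' with length 5

5


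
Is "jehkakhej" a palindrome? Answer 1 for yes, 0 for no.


Input: jehkakhej
Reversed: jehkakhej
  Compare pos 0 ('j') with pos 8 ('j'): match
  Compare pos 1 ('e') with pos 7 ('e'): match
  Compare pos 2 ('h') with pos 6 ('h'): match
  Compare pos 3 ('k') with pos 5 ('k'): match
Result: palindrome

1


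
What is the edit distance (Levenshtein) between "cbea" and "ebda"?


Computing edit distance: "cbea" -> "ebda"
DP table:
           e    b    d    a
      0    1    2    3    4
  c   1    1    2    3    4
  b   2    2    1    2    3
  e   3    2    2    2    3
  a   4    3    3    3    2
Edit distance = dp[4][4] = 2

2


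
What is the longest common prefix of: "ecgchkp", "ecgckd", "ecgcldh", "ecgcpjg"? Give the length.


Words: ecgchkp, ecgckd, ecgcldh, ecgcpjg
  Position 0: all 'e' => match
  Position 1: all 'c' => match
  Position 2: all 'g' => match
  Position 3: all 'c' => match
  Position 4: ('h', 'k', 'l', 'p') => mismatch, stop
LCP = "ecgc" (length 4)

4


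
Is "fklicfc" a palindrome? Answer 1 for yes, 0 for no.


Input: fklicfc
Reversed: cfcilkf
  Compare pos 0 ('f') with pos 6 ('c'): MISMATCH
  Compare pos 1 ('k') with pos 5 ('f'): MISMATCH
  Compare pos 2 ('l') with pos 4 ('c'): MISMATCH
Result: not a palindrome

0


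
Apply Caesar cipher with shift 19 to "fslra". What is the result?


Caesar cipher: shift "fslra" by 19
  'f' (pos 5) + 19 = pos 24 = 'y'
  's' (pos 18) + 19 = pos 11 = 'l'
  'l' (pos 11) + 19 = pos 4 = 'e'
  'r' (pos 17) + 19 = pos 10 = 'k'
  'a' (pos 0) + 19 = pos 19 = 't'
Result: ylekt

ylekt


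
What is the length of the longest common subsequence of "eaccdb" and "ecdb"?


LCS of "eaccdb" and "ecdb"
DP table:
           e    c    d    b
      0    0    0    0    0
  e   0    1    1    1    1
  a   0    1    1    1    1
  c   0    1    2    2    2
  c   0    1    2    2    2
  d   0    1    2    3    3
  b   0    1    2    3    4
LCS length = dp[6][4] = 4

4


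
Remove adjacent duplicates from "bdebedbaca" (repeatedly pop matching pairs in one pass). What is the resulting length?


Input: bdebedbaca
Stack-based adjacent duplicate removal:
  Read 'b': push. Stack: b
  Read 'd': push. Stack: bd
  Read 'e': push. Stack: bde
  Read 'b': push. Stack: bdeb
  Read 'e': push. Stack: bdebe
  Read 'd': push. Stack: bdebed
  Read 'b': push. Stack: bdebedb
  Read 'a': push. Stack: bdebedba
  Read 'c': push. Stack: bdebedbac
  Read 'a': push. Stack: bdebedbaca
Final stack: "bdebedbaca" (length 10)

10


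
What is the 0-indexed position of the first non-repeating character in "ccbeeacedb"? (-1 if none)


Input: ccbeeacedb
Character frequencies:
  'a': 1
  'b': 2
  'c': 3
  'd': 1
  'e': 3
Scanning left to right for freq == 1:
  Position 0 ('c'): freq=3, skip
  Position 1 ('c'): freq=3, skip
  Position 2 ('b'): freq=2, skip
  Position 3 ('e'): freq=3, skip
  Position 4 ('e'): freq=3, skip
  Position 5 ('a'): unique! => answer = 5

5


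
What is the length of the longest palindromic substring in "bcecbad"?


Input: "bcecbad"
Checking substrings for palindromes:
  [0:5] "bcecb" (len 5) => palindrome
  [1:4] "cec" (len 3) => palindrome
Longest palindromic substring: "bcecb" with length 5

5


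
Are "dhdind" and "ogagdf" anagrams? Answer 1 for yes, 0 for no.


Strings: "dhdind", "ogagdf"
Sorted first:  dddhin
Sorted second: adfggo
Differ at position 0: 'd' vs 'a' => not anagrams

0


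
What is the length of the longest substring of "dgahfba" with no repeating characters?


Input: "dgahfba"
Sliding window (track last position of each char):
  Position 0 ('d'): window [0,0] length 1 -- new best
  Position 1 ('g'): window [0,1] length 2 -- new best
  Position 2 ('a'): window [0,2] length 3 -- new best
  Position 3 ('h'): window [0,3] length 4 -- new best
  Position 4 ('f'): window [0,4] length 5 -- new best
  Position 5 ('b'): window [0,5] length 6 -- new best
  Position 6 ('a'): repeat (last at 2), move window start to 3
  Position 6 ('a'): window [3,6] length 4
Longest substring with no repeats: "dgahfb" with length 6

6


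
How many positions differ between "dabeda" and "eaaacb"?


Comparing "dabeda" and "eaaacb" position by position:
  Position 0: 'd' vs 'e' => DIFFER
  Position 1: 'a' vs 'a' => same
  Position 2: 'b' vs 'a' => DIFFER
  Position 3: 'e' vs 'a' => DIFFER
  Position 4: 'd' vs 'c' => DIFFER
  Position 5: 'a' vs 'b' => DIFFER
Positions that differ: 5

5
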